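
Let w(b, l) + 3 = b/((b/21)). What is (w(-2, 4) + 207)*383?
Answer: 86175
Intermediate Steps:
w(b, l) = 18 (w(b, l) = -3 + b/((b/21)) = -3 + b*(21/b) = -3 + 21 = 18)
(w(-2, 4) + 207)*383 = (18 + 207)*383 = 225*383 = 86175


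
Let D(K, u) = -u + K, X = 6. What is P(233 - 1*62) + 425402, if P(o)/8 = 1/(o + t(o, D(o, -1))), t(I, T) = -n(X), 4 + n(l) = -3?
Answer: 37860782/89 ≈ 4.2540e+5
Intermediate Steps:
n(l) = -7 (n(l) = -4 - 3 = -7)
D(K, u) = K - u
t(I, T) = 7 (t(I, T) = -1*(-7) = 7)
P(o) = 8/(7 + o) (P(o) = 8/(o + 7) = 8/(7 + o))
P(233 - 1*62) + 425402 = 8/(7 + (233 - 1*62)) + 425402 = 8/(7 + (233 - 62)) + 425402 = 8/(7 + 171) + 425402 = 8/178 + 425402 = 8*(1/178) + 425402 = 4/89 + 425402 = 37860782/89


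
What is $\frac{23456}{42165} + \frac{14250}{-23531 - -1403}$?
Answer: $- \frac{13636147}{155504520} \approx -0.08769$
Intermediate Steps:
$\frac{23456}{42165} + \frac{14250}{-23531 - -1403} = 23456 \cdot \frac{1}{42165} + \frac{14250}{-23531 + 1403} = \frac{23456}{42165} + \frac{14250}{-22128} = \frac{23456}{42165} + 14250 \left(- \frac{1}{22128}\right) = \frac{23456}{42165} - \frac{2375}{3688} = - \frac{13636147}{155504520}$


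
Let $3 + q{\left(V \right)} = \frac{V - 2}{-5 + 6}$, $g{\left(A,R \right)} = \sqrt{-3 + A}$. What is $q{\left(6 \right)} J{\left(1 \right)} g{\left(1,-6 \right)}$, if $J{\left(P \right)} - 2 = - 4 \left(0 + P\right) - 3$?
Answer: $- 5 i \sqrt{2} \approx - 7.0711 i$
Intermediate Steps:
$q{\left(V \right)} = -5 + V$ ($q{\left(V \right)} = -3 + \frac{V - 2}{-5 + 6} = -3 + \frac{-2 + V}{1} = -3 + \left(-2 + V\right) 1 = -3 + \left(-2 + V\right) = -5 + V$)
$J{\left(P \right)} = -1 - 4 P$ ($J{\left(P \right)} = 2 - \left(3 + 4 \left(0 + P\right)\right) = 2 - \left(3 + 4 P\right) = -1 - 4 P$)
$q{\left(6 \right)} J{\left(1 \right)} g{\left(1,-6 \right)} = \left(-5 + 6\right) \left(-1 - 4\right) \sqrt{-3 + 1} = 1 \left(-1 - 4\right) \sqrt{-2} = 1 \left(-5\right) i \sqrt{2} = - 5 i \sqrt{2}$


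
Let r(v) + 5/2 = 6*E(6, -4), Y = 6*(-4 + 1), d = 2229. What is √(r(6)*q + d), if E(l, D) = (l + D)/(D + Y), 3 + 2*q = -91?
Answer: √1148114/22 ≈ 48.705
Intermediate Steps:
Y = -18 (Y = 6*(-3) = -18)
q = -47 (q = -3/2 + (½)*(-91) = -3/2 - 91/2 = -47)
E(l, D) = (D + l)/(-18 + D) (E(l, D) = (l + D)/(D - 18) = (D + l)/(-18 + D))
r(v) = -67/22 (r(v) = -5/2 + 6*((-4 + 6)/(-18 - 4)) = -5/2 + 6*(2/(-22)) = -5/2 + 6*(-1/22*2) = -5/2 + 6*(-1/11) = -5/2 - 6/11 = -67/22)
√(r(6)*q + d) = √(-67/22*(-47) + 2229) = √(3149/22 + 2229) = √(52187/22) = √1148114/22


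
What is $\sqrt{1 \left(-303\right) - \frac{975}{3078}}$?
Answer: $\frac{i \sqrt{35477142}}{342} \approx 17.416 i$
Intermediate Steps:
$\sqrt{1 \left(-303\right) - \frac{975}{3078}} = \sqrt{-303 - \frac{325}{1026}} = \sqrt{- \frac{311203}{1026}} = \frac{i \sqrt{35477142}}{342}$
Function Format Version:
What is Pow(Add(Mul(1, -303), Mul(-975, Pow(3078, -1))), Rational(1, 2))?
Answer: Mul(Rational(1, 342), I, Pow(35477142, Rational(1, 2))) ≈ Mul(17.416, I)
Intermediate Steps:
Pow(Add(Mul(1, -303), Mul(-975, Pow(3078, -1))), Rational(1, 2)) = Pow(Add(-303, Mul(-975, Rational(1, 3078))), Rational(1, 2)) = Pow(Add(-303, Rational(-325, 1026)), Rational(1, 2)) = Pow(Rational(-311203, 1026), Rational(1, 2)) = Mul(Rational(1, 342), I, Pow(35477142, Rational(1, 2)))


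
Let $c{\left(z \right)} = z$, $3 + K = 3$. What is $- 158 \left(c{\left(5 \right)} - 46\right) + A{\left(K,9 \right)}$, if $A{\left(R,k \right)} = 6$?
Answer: $6484$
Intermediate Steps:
$K = 0$ ($K = -3 + 3 = 0$)
$- 158 \left(c{\left(5 \right)} - 46\right) + A{\left(K,9 \right)} = - 158 \left(5 - 46\right) + 6 = \left(-158\right) \left(-41\right) + 6 = 6478 + 6 = 6484$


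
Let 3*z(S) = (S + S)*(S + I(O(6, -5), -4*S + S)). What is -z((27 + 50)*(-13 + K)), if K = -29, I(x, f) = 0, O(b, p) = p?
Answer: -6972504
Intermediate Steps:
z(S) = 2*S²/3 (z(S) = ((S + S)*(S + 0))/3 = ((2*S)*S)/3 = (2*S²)/3 = 2*S²/3)
-z((27 + 50)*(-13 + K)) = -2*((27 + 50)*(-13 - 29))²/3 = -2*(77*(-42))²/3 = -2*(-3234)²/3 = -2*10458756/3 = -1*6972504 = -6972504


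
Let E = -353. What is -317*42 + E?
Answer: -13667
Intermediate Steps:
-317*42 + E = -317*42 - 353 = -13314 - 353 = -13667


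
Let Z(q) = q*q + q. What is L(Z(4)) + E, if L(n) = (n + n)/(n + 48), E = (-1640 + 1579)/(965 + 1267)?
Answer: 21283/37944 ≈ 0.56091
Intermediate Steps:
E = -61/2232 ≈ -0.027330
Z(q) = q + q² (Z(q) = q² + q = q + q²)
L(n) = 2*n/(48 + n) (L(n) = (2*n)/(48 + n) = 2*n/(48 + n))
L(Z(4)) + E = 2*(4*(1 + 4))/(48 + 4*(1 + 4)) - 61/2232 = 2*(4*5)/(48 + 4*5) - 61/2232 = 2*20/(48 + 20) - 61/2232 = 2*20/68 - 61/2232 = 2*20*(1/68) - 61/2232 = 10/17 - 61/2232 = 21283/37944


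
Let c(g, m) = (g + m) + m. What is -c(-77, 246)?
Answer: -415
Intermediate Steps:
c(g, m) = g + 2*m
-c(-77, 246) = -(-77 + 2*246) = -(-77 + 492) = -1*415 = -415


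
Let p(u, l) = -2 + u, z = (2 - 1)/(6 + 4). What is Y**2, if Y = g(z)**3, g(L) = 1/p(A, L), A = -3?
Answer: 1/15625 ≈ 6.4000e-5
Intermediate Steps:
z = 1/10 ≈ 0.10000
g(L) = -1/5 (g(L) = 1/(-2 - 3) = 1/(-5) = -1/5)
Y = -1/125 (Y = (-1/5)**3 = -1/125 ≈ -0.0080000)
Y**2 = (-1/125)**2 = 1/15625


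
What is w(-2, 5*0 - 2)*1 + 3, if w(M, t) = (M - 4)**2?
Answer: 39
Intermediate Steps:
w(M, t) = (-4 + M)**2
w(-2, 5*0 - 2)*1 + 3 = (-4 - 2)**2*1 + 3 = (-6)**2*1 + 3 = 36*1 + 3 = 36 + 3 = 39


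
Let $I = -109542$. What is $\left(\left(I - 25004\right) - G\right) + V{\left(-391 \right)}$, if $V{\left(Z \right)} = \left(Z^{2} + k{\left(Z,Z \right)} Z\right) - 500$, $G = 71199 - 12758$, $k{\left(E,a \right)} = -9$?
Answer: $-37087$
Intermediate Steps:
$G = 58441$ ($G = 71199 - 12758 = 58441$)
$V{\left(Z \right)} = -500 + Z^{2} - 9 Z$ ($V{\left(Z \right)} = \left(Z^{2} - 9 Z\right) - 500 = -500 + Z^{2} - 9 Z$)
$\left(\left(I - 25004\right) - G\right) + V{\left(-391 \right)} = \left(\left(-109542 - 25004\right) - 58441\right) - \left(-3019 - 152881\right) = \left(\left(-109542 - 25004\right) - 58441\right) + \left(-500 + 152881 + 3519\right) = \left(-134546 - 58441\right) + 155900 = -192987 + 155900 = -37087$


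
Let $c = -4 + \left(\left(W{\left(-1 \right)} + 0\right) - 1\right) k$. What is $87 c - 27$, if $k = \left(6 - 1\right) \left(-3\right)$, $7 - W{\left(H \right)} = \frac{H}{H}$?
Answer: $-6900$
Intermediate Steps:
$W{\left(H \right)} = 6$ ($W{\left(H \right)} = 7 - \frac{H}{H} = 7 - 1 = 6$)
$k = -15$ ($k = 5 \left(-3\right) = -15$)
$c = -79$ ($c = -4 + \left(\left(6 + 0\right) - 1\right) \left(-15\right) = -4 + \left(6 - 1\right) \left(-15\right) = -4 + 5 \left(-15\right) = -4 - 75 = -79$)
$87 c - 27 = 87 \left(-79\right) - 27 = -6873 - 27 = -6900$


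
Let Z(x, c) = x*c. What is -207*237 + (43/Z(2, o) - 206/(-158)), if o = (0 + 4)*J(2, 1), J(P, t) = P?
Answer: -62005531/1264 ≈ -49055.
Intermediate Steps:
o = 8 (o = (0 + 4)*2 = 4*2 = 8)
Z(x, c) = c*x
-207*237 + (43/Z(2, o) - 206/(-158)) = -207*237 + (43/((8*2)) - 206/(-158)) = -49059 + (43/16 - 206*(-1/158)) = -49059 + (43*(1/16) + 103/79) = -49059 + (43/16 + 103/79) = -49059 + 5045/1264 = -62005531/1264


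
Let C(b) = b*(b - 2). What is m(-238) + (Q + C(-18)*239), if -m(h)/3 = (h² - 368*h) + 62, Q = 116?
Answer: -346714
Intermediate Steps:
C(b) = b*(-2 + b)
m(h) = -186 - 3*h² + 1104*h (m(h) = -3*((h² - 368*h) + 62) = -3*(62 + h² - 368*h) = -186 - 3*h² + 1104*h)
m(-238) + (Q + C(-18)*239) = (-186 - 3*(-238)² + 1104*(-238)) + (116 - 18*(-2 - 18)*239) = (-186 - 3*56644 - 262752) + (116 - 18*(-20)*239) = (-186 - 169932 - 262752) + (116 + 360*239) = -432870 + (116 + 86040) = -432870 + 86156 = -346714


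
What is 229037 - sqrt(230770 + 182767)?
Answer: 229037 - sqrt(413537) ≈ 2.2839e+5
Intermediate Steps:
229037 - sqrt(230770 + 182767) = 229037 - sqrt(413537)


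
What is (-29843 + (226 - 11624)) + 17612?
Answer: -23629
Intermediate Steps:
(-29843 + (226 - 11624)) + 17612 = (-29843 - 11398) + 17612 = -41241 + 17612 = -23629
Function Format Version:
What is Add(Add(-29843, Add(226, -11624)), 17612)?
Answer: -23629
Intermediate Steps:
Add(Add(-29843, Add(226, -11624)), 17612) = Add(Add(-29843, -11398), 17612) = Add(-41241, 17612) = -23629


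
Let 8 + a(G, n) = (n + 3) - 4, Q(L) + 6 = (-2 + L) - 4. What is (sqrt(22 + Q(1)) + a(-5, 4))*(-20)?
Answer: 100 - 20*sqrt(11) ≈ 33.667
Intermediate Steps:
Q(L) = -12 + L (Q(L) = -6 + ((-2 + L) - 4) = -6 + (-6 + L) = -12 + L)
a(G, n) = -9 + n (a(G, n) = -8 + ((n + 3) - 4) = -8 + ((3 + n) - 4) = -8 + (-1 + n) = -9 + n)
(sqrt(22 + Q(1)) + a(-5, 4))*(-20) = (sqrt(22 + (-12 + 1)) + (-9 + 4))*(-20) = (sqrt(22 - 11) - 5)*(-20) = (sqrt(11) - 5)*(-20) = (-5 + sqrt(11))*(-20) = 100 - 20*sqrt(11)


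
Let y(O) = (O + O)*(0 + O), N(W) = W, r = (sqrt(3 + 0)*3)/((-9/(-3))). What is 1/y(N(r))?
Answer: 1/6 ≈ 0.16667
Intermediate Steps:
r = sqrt(3) (r = (sqrt(3)*3)/((-9*(-1/3))) = (3*sqrt(3))/3 = (3*sqrt(3))*(1/3) = sqrt(3) ≈ 1.7320)
y(O) = 2*O**2 (y(O) = (2*O)*O = 2*O**2)
1/y(N(r)) = 1/(2*(sqrt(3))**2) = 1/(2*3) = 1/6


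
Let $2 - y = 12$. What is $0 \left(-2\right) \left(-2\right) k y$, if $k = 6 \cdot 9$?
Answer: $0$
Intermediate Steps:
$y = -10$ ($y = 2 - 12 = -10$)
$k = 54$
$0 \left(-2\right) \left(-2\right) k y = 0 \left(-2\right) \left(-2\right) 54 \left(-10\right) = 0 \left(-2\right) 54 \left(-10\right) = 0 \cdot 54 \left(-10\right) = 0 \left(-10\right) = 0$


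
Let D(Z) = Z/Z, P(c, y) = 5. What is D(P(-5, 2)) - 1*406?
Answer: -405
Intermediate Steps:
D(Z) = 1
D(P(-5, 2)) - 1*406 = 1 - 1*406 = 1 - 406 = -405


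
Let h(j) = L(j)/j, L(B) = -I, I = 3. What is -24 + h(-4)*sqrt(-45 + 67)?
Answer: -24 + 3*sqrt(22)/4 ≈ -20.482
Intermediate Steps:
L(B) = -3 (L(B) = -1*3 = -3)
h(j) = -3/j
-24 + h(-4)*sqrt(-45 + 67) = -24 + (-3/(-4))*sqrt(-45 + 67) = -24 + (-3*(-1/4))*sqrt(22) = -24 + 3*sqrt(22)/4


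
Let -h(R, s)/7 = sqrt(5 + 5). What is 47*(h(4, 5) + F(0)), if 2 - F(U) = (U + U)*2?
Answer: 94 - 329*sqrt(10) ≈ -946.39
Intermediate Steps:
h(R, s) = -7*sqrt(10) (h(R, s) = -7*sqrt(5 + 5) = -7*sqrt(10))
F(U) = 2 - 4*U (F(U) = 2 - (U + U)*2 = 2 - 2*U*2 = 2 - 4*U)
47*(h(4, 5) + F(0)) = 47*(-7*sqrt(10) + (2 - 4*0)) = 47*(-7*sqrt(10) + (2 + 0)) = 47*(-7*sqrt(10) + 2) = 47*(2 - 7*sqrt(10)) = 94 - 329*sqrt(10)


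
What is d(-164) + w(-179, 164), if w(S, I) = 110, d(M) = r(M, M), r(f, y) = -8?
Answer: 102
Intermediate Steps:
d(M) = -8
d(-164) + w(-179, 164) = -8 + 110 = 102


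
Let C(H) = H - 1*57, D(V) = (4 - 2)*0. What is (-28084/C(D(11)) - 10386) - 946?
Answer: -617840/57 ≈ -10839.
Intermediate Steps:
D(V) = 0 (D(V) = 2*0 = 0)
C(H) = -57 + H (C(H) = H - 57 = -57 + H)
(-28084/C(D(11)) - 10386) - 946 = (-28084/(-57 + 0) - 10386) - 946 = (-28084/(-57) - 10386) - 946 = (-28084*(-1/57) - 10386) - 946 = (28084/57 - 10386) - 946 = -563918/57 - 946 = -617840/57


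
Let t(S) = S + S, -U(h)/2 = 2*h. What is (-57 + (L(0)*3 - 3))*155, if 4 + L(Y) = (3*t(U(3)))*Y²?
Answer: -11160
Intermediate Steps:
U(h) = -4*h
t(S) = 2*S
L(Y) = -4 - 72*Y² (L(Y) = -4 + (3*(2*(-4*3)))*Y² = -4 + (3*(2*(-12)))*Y² = -4 + (3*(-24))*Y² = -4 - 72*Y²)
(-57 + (L(0)*3 - 3))*155 = (-57 + ((-4 - 72*0²)*3 - 3))*155 = (-57 + ((-4 - 72*0)*3 - 3))*155 = (-57 + ((-4 + 0)*3 - 3))*155 = (-57 + (-4*3 - 3))*155 = (-57 + (-12 - 3))*155 = (-57 - 15)*155 = -72*155 = -11160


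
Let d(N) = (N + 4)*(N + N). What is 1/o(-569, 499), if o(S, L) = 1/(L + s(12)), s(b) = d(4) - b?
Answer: 551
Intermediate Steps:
d(N) = 2*N*(4 + N) (d(N) = (4 + N)*(2*N) = 2*N*(4 + N))
s(b) = 64 - b (s(b) = 2*4*(4 + 4) - b = 2*4*8 - b = 64 - b)
o(S, L) = 1/(52 + L) (o(S, L) = 1/(L + (64 - 1*12)) = 1/(L + (64 - 12)) = 1/(L + 52) = 1/(52 + L))
1/o(-569, 499) = 1/(1/(52 + 499)) = 1/(1/551) = 551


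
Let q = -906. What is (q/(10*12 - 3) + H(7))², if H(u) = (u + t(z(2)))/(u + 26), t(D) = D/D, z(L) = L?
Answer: 10355524/184041 ≈ 56.267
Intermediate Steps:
t(D) = 1
H(u) = (1 + u)/(26 + u) (H(u) = (u + 1)/(u + 26) = (1 + u)/(26 + u))
(q/(10*12 - 3) + H(7))² = (-906/(10*12 - 3) + (1 + 7)/(26 + 7))² = (-906/(120 - 3) + 8/33)² = (-906/117 + (1/33)*8)² = (-906*1/117 + 8/33)² = (-302/39 + 8/33)² = (-3218/429)² = 10355524/184041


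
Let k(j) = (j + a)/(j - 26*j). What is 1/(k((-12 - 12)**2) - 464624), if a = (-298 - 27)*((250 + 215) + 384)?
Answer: -4800/2230103417 ≈ -2.1524e-6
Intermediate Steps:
a = -275925 (a = -325*(465 + 384) = -325*849 = -275925)
k(j) = -(-275925 + j)/(25*j) (k(j) = (j - 275925)/(j - 26*j) = (-275925 + j)/((-25*j)) = (-275925 + j)*(-1/(25*j)) = -(-275925 + j)/(25*j))
1/(k((-12 - 12)**2) - 464624) = 1/((275925 - (-12 - 12)**2)/(25*((-12 - 12)**2)) - 464624) = 1/((275925 - 1*(-24)**2)/(25*((-24)**2)) - 464624) = 1/((1/25)*(275925 - 1*576)/576 - 464624) = 1/((1/25)*(1/576)*(275925 - 576) - 464624) = 1/((1/25)*(1/576)*275349 - 464624) = 1/(91783/4800 - 464624) = 1/(-2230103417/4800) = -4800/2230103417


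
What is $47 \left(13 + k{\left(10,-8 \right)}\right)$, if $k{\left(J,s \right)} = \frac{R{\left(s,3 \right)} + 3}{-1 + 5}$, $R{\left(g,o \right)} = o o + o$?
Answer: $\frac{3149}{4} \approx 787.25$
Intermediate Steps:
$R{\left(g,o \right)} = o + o^{2}$ ($R{\left(g,o \right)} = o^{2} + o = o + o^{2}$)
$k{\left(J,s \right)} = \frac{15}{4}$ ($k{\left(J,s \right)} = \frac{3 \left(1 + 3\right) + 3}{-1 + 5} = \frac{3 \cdot 4 + 3}{4} = \left(12 + 3\right) \frac{1}{4} = 15 \cdot \frac{1}{4} = \frac{15}{4}$)
$47 \left(13 + k{\left(10,-8 \right)}\right) = 47 \left(13 + \frac{15}{4}\right) = 47 \cdot \frac{67}{4} = \frac{3149}{4}$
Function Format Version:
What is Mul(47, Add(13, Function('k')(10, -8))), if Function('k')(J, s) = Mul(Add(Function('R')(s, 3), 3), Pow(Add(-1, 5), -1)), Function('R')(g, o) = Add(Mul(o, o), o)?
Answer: Rational(3149, 4) ≈ 787.25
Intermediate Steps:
Function('R')(g, o) = Add(o, Pow(o, 2)) (Function('R')(g, o) = Add(Pow(o, 2), o) = Add(o, Pow(o, 2)))
Function('k')(J, s) = Rational(15, 4) (Function('k')(J, s) = Mul(Add(Mul(3, Add(1, 3)), 3), Pow(Add(-1, 5), -1)) = Mul(Add(Mul(3, 4), 3), Pow(4, -1)) = Mul(Add(12, 3), Rational(1, 4)) = Mul(15, Rational(1, 4)) = Rational(15, 4))
Mul(47, Add(13, Function('k')(10, -8))) = Mul(47, Add(13, Rational(15, 4))) = Mul(47, Rational(67, 4)) = Rational(3149, 4)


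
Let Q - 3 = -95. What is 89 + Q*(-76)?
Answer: 7081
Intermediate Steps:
Q = -92 (Q = 3 - 95 = -92)
89 + Q*(-76) = 89 - 92*(-76) = 89 + 6992 = 7081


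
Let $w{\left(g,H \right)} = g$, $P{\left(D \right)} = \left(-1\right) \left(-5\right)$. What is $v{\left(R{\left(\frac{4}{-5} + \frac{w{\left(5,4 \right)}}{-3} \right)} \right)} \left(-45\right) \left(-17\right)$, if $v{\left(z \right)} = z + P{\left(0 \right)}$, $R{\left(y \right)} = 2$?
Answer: $5355$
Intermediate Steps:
$P{\left(D \right)} = 5$
$v{\left(z \right)} = 5 + z$ ($v{\left(z \right)} = z + 5 = 5 + z$)
$v{\left(R{\left(\frac{4}{-5} + \frac{w{\left(5,4 \right)}}{-3} \right)} \right)} \left(-45\right) \left(-17\right) = \left(5 + 2\right) \left(-45\right) \left(-17\right) = 7 \left(-45\right) \left(-17\right) = \left(-315\right) \left(-17\right) = 5355$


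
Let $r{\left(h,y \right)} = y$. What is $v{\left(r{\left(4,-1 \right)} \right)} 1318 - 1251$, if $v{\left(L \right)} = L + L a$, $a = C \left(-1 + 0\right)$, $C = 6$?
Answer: $5339$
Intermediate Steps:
$a = -6$ ($a = 6 \left(-1 + 0\right) = 6 \left(-1\right) = -6$)
$v{\left(L \right)} = - 5 L$ ($v{\left(L \right)} = L + L \left(-6\right) = L - 6 L = - 5 L$)
$v{\left(r{\left(4,-1 \right)} \right)} 1318 - 1251 = \left(-5\right) \left(-1\right) 1318 - 1251 = 5 \cdot 1318 - 1251 = 6590 - 1251 = 5339$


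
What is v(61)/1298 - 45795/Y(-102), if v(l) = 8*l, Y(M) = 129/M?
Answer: 23500534/649 ≈ 36210.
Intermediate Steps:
v(61)/1298 - 45795/Y(-102) = (8*61)/1298 - 45795/(129/(-102)) = 488*(1/1298) - 45795/(129*(-1/102)) = 244/649 - 45795/(-43/34) = 244/649 - 45795*(-34/43) = 244/649 + 36210 = 23500534/649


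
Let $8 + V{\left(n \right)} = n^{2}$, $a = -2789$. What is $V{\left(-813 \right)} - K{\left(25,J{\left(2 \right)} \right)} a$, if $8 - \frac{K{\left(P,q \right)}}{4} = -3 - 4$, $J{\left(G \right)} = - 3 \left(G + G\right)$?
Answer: $828301$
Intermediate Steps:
$J{\left(G \right)} = - 6 G$ ($J{\left(G \right)} = - 3 \cdot 2 G = - 6 G$)
$V{\left(n \right)} = -8 + n^{2}$
$K{\left(P,q \right)} = 60$ ($K{\left(P,q \right)} = 32 - 4 \left(-3 - 4\right) = 32 - -28 = 32 + 28 = 60$)
$V{\left(-813 \right)} - K{\left(25,J{\left(2 \right)} \right)} a = \left(-8 + \left(-813\right)^{2}\right) - 60 \left(-2789\right) = \left(-8 + 660969\right) - -167340 = 660961 + 167340 = 828301$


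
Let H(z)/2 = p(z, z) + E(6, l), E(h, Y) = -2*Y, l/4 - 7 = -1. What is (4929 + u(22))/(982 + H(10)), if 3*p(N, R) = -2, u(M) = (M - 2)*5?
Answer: 15087/2654 ≈ 5.6846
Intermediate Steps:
l = 24 (l = 28 + 4*(-1) = 28 - 4 = 24)
u(M) = -10 + 5*M (u(M) = (-2 + M)*5 = -10 + 5*M)
p(N, R) = -⅔ (p(N, R) = (⅓)*(-2) = -⅔)
H(z) = -292/3 (H(z) = 2*(-⅔ - 2*24) = 2*(-⅔ - 48) = 2*(-146/3) = -292/3)
(4929 + u(22))/(982 + H(10)) = (4929 + (-10 + 5*22))/(982 - 292/3) = (4929 + (-10 + 110))/(2654/3) = (4929 + 100)*(3/2654) = 5029*(3/2654) = 15087/2654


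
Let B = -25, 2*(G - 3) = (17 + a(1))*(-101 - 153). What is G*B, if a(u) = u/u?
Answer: 57075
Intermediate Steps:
a(u) = 1
G = -2283 (G = 3 + ((17 + 1)*(-101 - 153))/2 = 3 + (18*(-254))/2 = 3 + (½)*(-4572) = 3 - 2286 = -2283)
G*B = -2283*(-25) = 57075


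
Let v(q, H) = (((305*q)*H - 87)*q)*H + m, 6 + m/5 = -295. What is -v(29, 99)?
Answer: -2513754223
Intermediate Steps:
m = -1505 (m = -30 + 5*(-295) = -30 - 1475 = -1505)
v(q, H) = -1505 + H*q*(-87 + 305*H*q) (v(q, H) = (((305*q)*H - 87)*q)*H - 1505 = ((305*H*q - 87)*q)*H - 1505 = ((-87 + 305*H*q)*q)*H - 1505 = (q*(-87 + 305*H*q))*H - 1505 = H*q*(-87 + 305*H*q) - 1505 = -1505 + H*q*(-87 + 305*H*q))
-v(29, 99) = -(-1505 - 87*99*29 + 305*99²*29²) = -(-1505 - 249777 + 305*9801*841) = -(-1505 - 249777 + 2514005505) = -1*2513754223 = -2513754223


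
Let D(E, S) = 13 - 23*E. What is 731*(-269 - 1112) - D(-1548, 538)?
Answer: -1045128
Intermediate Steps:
731*(-269 - 1112) - D(-1548, 538) = 731*(-269 - 1112) - (13 - 23*(-1548)) = 731*(-1381) - (13 + 35604) = -1009511 - 1*35617 = -1009511 - 35617 = -1045128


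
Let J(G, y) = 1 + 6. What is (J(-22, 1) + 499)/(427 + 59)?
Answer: 253/243 ≈ 1.0412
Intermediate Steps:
J(G, y) = 7
(J(-22, 1) + 499)/(427 + 59) = (7 + 499)/(427 + 59) = 506/486 = 506*(1/486) = 253/243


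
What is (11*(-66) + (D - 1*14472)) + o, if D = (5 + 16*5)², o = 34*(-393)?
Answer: -21335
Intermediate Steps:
o = -13362
D = 7225 (D = (5 + 80)² = 85² = 7225)
(11*(-66) + (D - 1*14472)) + o = (11*(-66) + (7225 - 1*14472)) - 13362 = (-726 + (7225 - 14472)) - 13362 = (-726 - 7247) - 13362 = -7973 - 13362 = -21335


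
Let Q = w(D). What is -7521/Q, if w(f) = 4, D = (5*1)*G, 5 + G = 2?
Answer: -7521/4 ≈ -1880.3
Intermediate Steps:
G = -3 (G = -5 + 2 = -3)
D = -15 (D = (5*1)*(-3) = 5*(-3) = -15)
Q = 4
-7521/Q = -7521/4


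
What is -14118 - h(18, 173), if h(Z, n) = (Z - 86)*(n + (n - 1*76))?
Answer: 4242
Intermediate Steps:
h(Z, n) = (-86 + Z)*(-76 + 2*n) (h(Z, n) = (-86 + Z)*(n + (n - 76)) = (-86 + Z)*(n + (-76 + n)) = (-86 + Z)*(-76 + 2*n))
-14118 - h(18, 173) = -14118 - (6536 - 172*173 - 76*18 + 2*18*173) = -14118 - (6536 - 29756 - 1368 + 6228) = -14118 - 1*(-18360) = -14118 + 18360 = 4242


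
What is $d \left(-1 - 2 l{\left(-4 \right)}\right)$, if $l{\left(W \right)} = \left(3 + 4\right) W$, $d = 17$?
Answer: $935$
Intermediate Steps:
$l{\left(W \right)} = 7 W$
$d \left(-1 - 2 l{\left(-4 \right)}\right) = 17 \left(-1 - 2 \cdot 7 \left(-4\right)\right) = 17 \left(-1 - -56\right) = 17 \left(-1 + 56\right) = 17 \cdot 55 = 935$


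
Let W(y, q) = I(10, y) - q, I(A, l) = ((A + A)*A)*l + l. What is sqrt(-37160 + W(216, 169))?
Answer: sqrt(6087) ≈ 78.019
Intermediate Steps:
I(A, l) = l + 2*l*A**2 (I(A, l) = ((2*A)*A)*l + l = (2*A**2)*l + l = 2*l*A**2 + l = l + 2*l*A**2)
W(y, q) = -q + 201*y (W(y, q) = y*(1 + 2*10**2) - q = y*(1 + 2*100) - q = y*(1 + 200) - q = y*201 - q = 201*y - q = -q + 201*y)
sqrt(-37160 + W(216, 169)) = sqrt(-37160 + (-1*169 + 201*216)) = sqrt(-37160 + (-169 + 43416)) = sqrt(-37160 + 43247) = sqrt(6087)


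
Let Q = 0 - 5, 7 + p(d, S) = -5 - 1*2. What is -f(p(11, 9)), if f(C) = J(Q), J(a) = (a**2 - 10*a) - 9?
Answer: -66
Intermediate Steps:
p(d, S) = -14 (p(d, S) = -7 + (-5 - 1*2) = -7 + (-5 - 2) = -7 - 7 = -14)
Q = -5
J(a) = -9 + a**2 - 10*a
f(C) = 66 (f(C) = -9 + (-5)**2 - 10*(-5) = -9 + 25 + 50 = 66)
-f(p(11, 9)) = -1*66 = -66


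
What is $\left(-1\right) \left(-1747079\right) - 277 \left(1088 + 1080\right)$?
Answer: $1146543$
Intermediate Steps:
$\left(-1\right) \left(-1747079\right) - 277 \left(1088 + 1080\right) = 1747079 - 277 \cdot 2168 = 1747079 - 600536 = 1146543$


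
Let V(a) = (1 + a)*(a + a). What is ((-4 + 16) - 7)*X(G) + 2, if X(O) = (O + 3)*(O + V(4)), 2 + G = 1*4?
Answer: 1052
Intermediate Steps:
G = 2 (G = -2 + 1*4 = -2 + 4 = 2)
V(a) = 2*a*(1 + a) (V(a) = (1 + a)*(2*a) = 2*a*(1 + a))
X(O) = (3 + O)*(40 + O) (X(O) = (O + 3)*(O + 2*4*(1 + 4)) = (3 + O)*(O + 2*4*5) = (3 + O)*(O + 40) = (3 + O)*(40 + O))
((-4 + 16) - 7)*X(G) + 2 = ((-4 + 16) - 7)*(120 + 2² + 43*2) + 2 = (12 - 7)*(120 + 4 + 86) + 2 = 5*210 + 2 = 1050 + 2 = 1052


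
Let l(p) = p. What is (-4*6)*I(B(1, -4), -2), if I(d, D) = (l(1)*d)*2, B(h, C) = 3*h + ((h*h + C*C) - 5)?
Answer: -720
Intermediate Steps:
B(h, C) = -5 + C² + h² + 3*h (B(h, C) = 3*h + ((h² + C²) - 5) = 3*h + ((C² + h²) - 5) = 3*h + (-5 + C² + h²) = -5 + C² + h² + 3*h)
I(d, D) = 2*d (I(d, D) = (1*d)*2 = d*2 = 2*d)
(-4*6)*I(B(1, -4), -2) = (-4*6)*(2*(-5 + (-4)² + 1² + 3*1)) = -48*(-5 + 16 + 1 + 3) = -48*15 = -24*30 = -720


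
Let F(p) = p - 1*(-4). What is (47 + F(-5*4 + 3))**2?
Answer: 1156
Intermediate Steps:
F(p) = 4 + p (F(p) = p + 4 = 4 + p)
(47 + F(-5*4 + 3))**2 = (47 + (4 + (-5*4 + 3)))**2 = (47 + (4 + (-20 + 3)))**2 = (47 + (4 - 17))**2 = (47 - 13)**2 = 34**2 = 1156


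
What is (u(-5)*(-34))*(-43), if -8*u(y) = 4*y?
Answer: 3655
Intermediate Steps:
u(y) = -y/2
(u(-5)*(-34))*(-43) = (-½*(-5)*(-34))*(-43) = ((5/2)*(-34))*(-43) = -85*(-43) = 3655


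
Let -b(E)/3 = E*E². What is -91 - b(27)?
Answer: 58958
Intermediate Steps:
b(E) = -3*E³ (b(E) = -3*E*E² = -3*E³)
-91 - b(27) = -91 - (-3)*27³ = -91 - (-3)*19683 = -91 - 1*(-59049) = -91 + 59049 = 58958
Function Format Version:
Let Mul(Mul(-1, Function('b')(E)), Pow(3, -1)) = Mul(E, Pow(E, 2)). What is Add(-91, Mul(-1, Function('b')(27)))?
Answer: 58958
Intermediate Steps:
Function('b')(E) = Mul(-3, Pow(E, 3)) (Function('b')(E) = Mul(-3, Mul(E, Pow(E, 2))) = Mul(-3, Pow(E, 3)))
Add(-91, Mul(-1, Function('b')(27))) = Add(-91, Mul(-1, Mul(-3, Pow(27, 3)))) = Add(-91, Mul(-1, Mul(-3, 19683))) = Add(-91, Mul(-1, -59049)) = Add(-91, 59049) = 58958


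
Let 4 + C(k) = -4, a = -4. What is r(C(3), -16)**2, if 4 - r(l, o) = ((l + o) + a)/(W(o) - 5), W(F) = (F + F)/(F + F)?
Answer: 9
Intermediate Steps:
W(F) = 1 (W(F) = (2*F)/((2*F)) = (2*F)*(1/(2*F)) = 1)
C(k) = -8 (C(k) = -4 - 4 = -8)
r(l, o) = 3 + l/4 + o/4 (r(l, o) = 4 - ((l + o) - 4)/(1 - 5) = 4 - (-4 + l + o)/(-4) = 4 - (-4 + l + o)*(-1)/4 = 4 - (1 - l/4 - o/4) = 4 + (-1 + l/4 + o/4) = 3 + l/4 + o/4)
r(C(3), -16)**2 = (3 + (1/4)*(-8) + (1/4)*(-16))**2 = (3 - 2 - 4)**2 = (-3)**2 = 9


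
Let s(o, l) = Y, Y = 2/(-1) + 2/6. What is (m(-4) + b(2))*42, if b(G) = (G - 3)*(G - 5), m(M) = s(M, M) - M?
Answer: 224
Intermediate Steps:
Y = -5/3 (Y = 2*(-1) + 2*(⅙) = -2 + ⅓ = -5/3 ≈ -1.6667)
s(o, l) = -5/3
m(M) = -5/3 - M
b(G) = (-5 + G)*(-3 + G) (b(G) = (-3 + G)*(-5 + G) = (-5 + G)*(-3 + G))
(m(-4) + b(2))*42 = ((-5/3 - 1*(-4)) + (15 + 2² - 8*2))*42 = ((-5/3 + 4) + (15 + 4 - 16))*42 = (7/3 + 3)*42 = (16/3)*42 = 224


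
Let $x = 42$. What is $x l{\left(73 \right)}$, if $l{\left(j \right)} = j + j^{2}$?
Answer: $226884$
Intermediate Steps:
$x l{\left(73 \right)} = 42 \cdot 73 \left(1 + 73\right) = 42 \cdot 73 \cdot 74 = 42 \cdot 5402 = 226884$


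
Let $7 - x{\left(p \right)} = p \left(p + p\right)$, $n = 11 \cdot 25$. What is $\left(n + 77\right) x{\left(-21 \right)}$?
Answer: $-308000$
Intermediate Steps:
$n = 275$
$x{\left(p \right)} = 7 - 2 p^{2}$ ($x{\left(p \right)} = 7 - p \left(p + p\right) = 7 - p 2 p = 7 - 2 p^{2}$)
$\left(n + 77\right) x{\left(-21 \right)} = \left(275 + 77\right) \left(7 - 2 \left(-21\right)^{2}\right) = 352 \left(7 - 882\right) = 352 \left(-875\right) = -308000$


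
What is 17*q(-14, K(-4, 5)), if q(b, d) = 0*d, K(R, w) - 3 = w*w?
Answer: 0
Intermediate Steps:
K(R, w) = 3 + w² (K(R, w) = 3 + w*w = 3 + w²)
q(b, d) = 0
17*q(-14, K(-4, 5)) = 17*0 = 0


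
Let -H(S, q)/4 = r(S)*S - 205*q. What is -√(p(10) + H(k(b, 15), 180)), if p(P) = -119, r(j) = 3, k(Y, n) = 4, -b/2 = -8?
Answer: -√147433 ≈ -383.97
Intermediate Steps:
b = 16 (b = -2*(-8) = 16)
H(S, q) = -12*S + 820*q (H(S, q) = -4*(3*S - 205*q) = -4*(-205*q + 3*S) = -12*S + 820*q)
-√(p(10) + H(k(b, 15), 180)) = -√(-119 + (-12*4 + 820*180)) = -√(-119 + (-48 + 147600)) = -√(-119 + 147552) = -√147433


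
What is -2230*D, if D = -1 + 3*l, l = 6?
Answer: -37910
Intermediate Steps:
D = 17 (D = -1 + 3*6 = -1 + 18 = 17)
-2230*D = -2230*17 = -37910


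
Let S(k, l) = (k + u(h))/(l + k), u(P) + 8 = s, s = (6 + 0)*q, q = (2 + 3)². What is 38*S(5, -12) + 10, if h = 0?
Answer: -788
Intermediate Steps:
q = 25 (q = 5² = 25)
s = 150 (s = (6 + 0)*25 = 6*25 = 150)
u(P) = 142 (u(P) = -8 + 150 = 142)
S(k, l) = (142 + k)/(k + l) (S(k, l) = (k + 142)/(l + k) = (142 + k)/(k + l))
38*S(5, -12) + 10 = 38*((142 + 5)/(5 - 12)) + 10 = 38*(147/(-7)) + 10 = 38*(-⅐*147) + 10 = 38*(-21) + 10 = -798 + 10 = -788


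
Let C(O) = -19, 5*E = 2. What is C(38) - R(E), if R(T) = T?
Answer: -97/5 ≈ -19.400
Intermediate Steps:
E = ⅖ (E = (⅕)*2 = ⅖ ≈ 0.40000)
C(38) - R(E) = -19 - 1*⅖ = -19 - ⅖ = -97/5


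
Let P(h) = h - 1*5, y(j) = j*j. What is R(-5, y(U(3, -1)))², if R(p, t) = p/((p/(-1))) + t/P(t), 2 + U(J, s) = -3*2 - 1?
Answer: 25/5776 ≈ 0.0043283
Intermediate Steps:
U(J, s) = -9 (U(J, s) = -2 + (-3*2 - 1) = -2 + (-6 - 1) = -2 - 7 = -9)
y(j) = j²
P(h) = -5 + h (P(h) = h - 5 = -5 + h)
R(p, t) = -1 + t/(-5 + t) (R(p, t) = p/((p/(-1))) + t/(-5 + t) = p/((p*(-1))) + t/(-5 + t) = p/((-p)) + t/(-5 + t) = p*(-1/p) + t/(-5 + t) = -1 + t/(-5 + t))
R(-5, y(U(3, -1)))² = (5/(-5 + (-9)²))² = (5/(-5 + 81))² = (5/76)² = 25/5776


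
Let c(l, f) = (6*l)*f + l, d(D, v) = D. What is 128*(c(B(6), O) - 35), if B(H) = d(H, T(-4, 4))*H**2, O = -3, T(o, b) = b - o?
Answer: -474496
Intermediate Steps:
B(H) = H**3 (B(H) = H*H**2 = H**3)
c(l, f) = l + 6*f*l (c(l, f) = 6*f*l + l = l + 6*f*l)
128*(c(B(6), O) - 35) = 128*(6**3*(1 + 6*(-3)) - 35) = 128*(216*(1 - 18) - 35) = 128*(216*(-17) - 35) = 128*(-3672 - 35) = 128*(-3707) = -474496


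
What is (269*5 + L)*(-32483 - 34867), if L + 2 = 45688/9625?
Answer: -34946737722/385 ≈ -9.0771e+7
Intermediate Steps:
L = 26438/9625 (L = -2 + 45688/9625 = 26438/9625 ≈ 2.7468)
(269*5 + L)*(-32483 - 34867) = (269*5 + 26438/9625)*(-32483 - 34867) = (1345 + 26438/9625)*(-67350) = (12972063/9625)*(-67350) = -34946737722/385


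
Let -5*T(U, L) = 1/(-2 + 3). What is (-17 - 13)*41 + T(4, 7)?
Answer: -6151/5 ≈ -1230.2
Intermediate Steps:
T(U, L) = -1/5 (T(U, L) = -1/(5*(-2 + 3)) = -1/5/1 = -1/5*1 = -1/5)
(-17 - 13)*41 + T(4, 7) = (-17 - 13)*41 - 1/5 = -30*41 - 1/5 = -1230 - 1/5 = -6151/5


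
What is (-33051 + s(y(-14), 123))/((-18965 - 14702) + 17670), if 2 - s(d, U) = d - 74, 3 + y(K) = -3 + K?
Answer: 32955/15997 ≈ 2.0601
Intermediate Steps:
y(K) = -6 + K (y(K) = -3 + (-3 + K) = -6 + K)
s(d, U) = 76 - d (s(d, U) = 2 - (d - 74) = 2 - (-74 + d) = 2 + (74 - d) = 76 - d)
(-33051 + s(y(-14), 123))/((-18965 - 14702) + 17670) = (-33051 + (76 - (-6 - 14)))/((-18965 - 14702) + 17670) = (-33051 + (76 - 1*(-20)))/(-33667 + 17670) = (-33051 + (76 + 20))/(-15997) = (-33051 + 96)*(-1/15997) = -32955*(-1/15997) = 32955/15997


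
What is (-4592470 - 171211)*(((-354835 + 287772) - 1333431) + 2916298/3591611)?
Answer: 23961442808619592016/3591611 ≈ 6.6715e+12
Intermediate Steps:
(-4592470 - 171211)*(((-354835 + 287772) - 1333431) + 2916298/3591611) = -4763681*((-67063 - 1333431) + 2916298*(1/3591611)) = -4763681*(-1400494 + 2916298/3591611) = -4763681*(-5030026739536/3591611) = 23961442808619592016/3591611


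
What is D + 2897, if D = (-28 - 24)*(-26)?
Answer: 4249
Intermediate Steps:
D = 1352 (D = -52*(-26) = 1352)
D + 2897 = 1352 + 2897 = 4249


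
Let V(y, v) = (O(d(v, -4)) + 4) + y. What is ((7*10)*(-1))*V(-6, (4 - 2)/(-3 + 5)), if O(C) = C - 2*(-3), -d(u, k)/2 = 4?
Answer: 280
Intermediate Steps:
d(u, k) = -8 (d(u, k) = -2*4 = -8)
O(C) = 6 + C (O(C) = C + 6 = 6 + C)
V(y, v) = 2 + y (V(y, v) = ((6 - 8) + 4) + y = (-2 + 4) + y = 2 + y)
((7*10)*(-1))*V(-6, (4 - 2)/(-3 + 5)) = ((7*10)*(-1))*(2 - 6) = (70*(-1))*(-4) = -70*(-4) = 280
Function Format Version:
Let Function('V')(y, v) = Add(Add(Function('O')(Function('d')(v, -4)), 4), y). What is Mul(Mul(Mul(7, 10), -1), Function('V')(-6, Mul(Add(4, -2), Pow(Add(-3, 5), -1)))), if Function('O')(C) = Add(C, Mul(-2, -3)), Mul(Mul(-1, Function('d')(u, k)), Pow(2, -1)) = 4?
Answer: 280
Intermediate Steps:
Function('d')(u, k) = -8 (Function('d')(u, k) = Mul(-2, 4) = -8)
Function('O')(C) = Add(6, C) (Function('O')(C) = Add(C, 6) = Add(6, C))
Function('V')(y, v) = Add(2, y) (Function('V')(y, v) = Add(Add(Add(6, -8), 4), y) = Add(Add(-2, 4), y) = Add(2, y))
Mul(Mul(Mul(7, 10), -1), Function('V')(-6, Mul(Add(4, -2), Pow(Add(-3, 5), -1)))) = Mul(Mul(Mul(7, 10), -1), Add(2, -6)) = Mul(Mul(70, -1), -4) = Mul(-70, -4) = 280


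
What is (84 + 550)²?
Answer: 401956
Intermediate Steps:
(84 + 550)² = 634² = 401956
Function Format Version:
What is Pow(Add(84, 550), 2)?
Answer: 401956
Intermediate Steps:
Pow(Add(84, 550), 2) = Pow(634, 2) = 401956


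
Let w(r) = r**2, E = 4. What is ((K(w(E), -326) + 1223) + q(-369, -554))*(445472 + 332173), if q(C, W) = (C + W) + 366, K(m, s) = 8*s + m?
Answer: -1497744270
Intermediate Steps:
K(m, s) = m + 8*s
q(C, W) = 366 + C + W
((K(w(E), -326) + 1223) + q(-369, -554))*(445472 + 332173) = (((4**2 + 8*(-326)) + 1223) + (366 - 369 - 554))*(445472 + 332173) = (((16 - 2608) + 1223) - 557)*777645 = ((-2592 + 1223) - 557)*777645 = (-1369 - 557)*777645 = -1926*777645 = -1497744270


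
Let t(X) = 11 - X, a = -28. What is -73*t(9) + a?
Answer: -174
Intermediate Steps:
-73*t(9) + a = -73*(11 - 1*9) - 28 = -73*(11 - 9) - 28 = -73*2 - 28 = -146 - 28 = -174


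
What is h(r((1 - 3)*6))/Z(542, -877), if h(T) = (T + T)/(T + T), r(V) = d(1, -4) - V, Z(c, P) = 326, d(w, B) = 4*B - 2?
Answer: 1/326 ≈ 0.0030675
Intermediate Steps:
d(w, B) = -2 + 4*B
r(V) = -18 - V (r(V) = (-2 + 4*(-4)) - V = (-2 - 16) - V = -18 - V)
h(T) = 1 (h(T) = (2*T)/((2*T)) = (2*T)*(1/(2*T)) = 1)
h(r((1 - 3)*6))/Z(542, -877) = 1/326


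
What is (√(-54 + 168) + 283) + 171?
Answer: 454 + √114 ≈ 464.68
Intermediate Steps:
(√(-54 + 168) + 283) + 171 = (√114 + 283) + 171 = (283 + √114) + 171 = 454 + √114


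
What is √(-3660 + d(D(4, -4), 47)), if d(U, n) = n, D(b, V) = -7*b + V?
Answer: I*√3613 ≈ 60.108*I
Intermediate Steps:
D(b, V) = V - 7*b
√(-3660 + d(D(4, -4), 47)) = √(-3660 + 47) = √(-3613) = I*√3613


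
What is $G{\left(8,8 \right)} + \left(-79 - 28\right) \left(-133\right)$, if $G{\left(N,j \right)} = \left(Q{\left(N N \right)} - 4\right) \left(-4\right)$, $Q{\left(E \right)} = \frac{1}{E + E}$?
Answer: $\frac{455903}{32} \approx 14247.0$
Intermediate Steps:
$Q{\left(E \right)} = \frac{1}{2 E}$
$G{\left(N,j \right)} = 16 - \frac{2}{N^{2}}$ ($G{\left(N,j \right)} = \left(\frac{1}{2 N N} - 4\right) \left(-4\right) = \left(\frac{1}{2 N^{2}} - 4\right) \left(-4\right) = \left(-4 + \frac{1}{2 N^{2}}\right) \left(-4\right) = 16 - \frac{2}{N^{2}}$)
$G{\left(8,8 \right)} + \left(-79 - 28\right) \left(-133\right) = \left(16 - \frac{2}{64}\right) + \left(-79 - 28\right) \left(-133\right) = \left(16 - \frac{1}{32}\right) - -14231 = \left(16 - \frac{1}{32}\right) + 14231 = \frac{511}{32} + 14231 = \frac{455903}{32}$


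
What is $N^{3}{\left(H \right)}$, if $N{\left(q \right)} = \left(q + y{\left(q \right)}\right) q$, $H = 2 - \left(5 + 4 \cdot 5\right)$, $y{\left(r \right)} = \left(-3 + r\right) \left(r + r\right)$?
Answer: $-19637108711739$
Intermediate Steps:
$y{\left(r \right)} = 2 r \left(-3 + r\right)$ ($y{\left(r \right)} = \left(-3 + r\right) 2 r = 2 r \left(-3 + r\right)$)
$H = -23$ ($H = 2 - \left(5 + 20\right) = 2 - 25 = -23$)
$N{\left(q \right)} = q \left(q + 2 q \left(-3 + q\right)\right)$ ($N{\left(q \right)} = \left(q + 2 q \left(-3 + q\right)\right) q = q \left(q + 2 q \left(-3 + q\right)\right)$)
$N^{3}{\left(H \right)} = \left(\left(-23\right)^{2} \left(-5 + 2 \left(-23\right)\right)\right)^{3} = \left(529 \left(-5 - 46\right)\right)^{3} = \left(529 \left(-51\right)\right)^{3} = \left(-26979\right)^{3} = -19637108711739$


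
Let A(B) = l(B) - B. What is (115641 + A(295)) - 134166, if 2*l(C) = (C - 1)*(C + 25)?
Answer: 28220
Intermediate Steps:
l(C) = (-1 + C)*(25 + C)/2 (l(C) = ((C - 1)*(C + 25))/2 = ((-1 + C)*(25 + C))/2 = (-1 + C)*(25 + C)/2)
A(B) = -25/2 + B**2/2 + 11*B (A(B) = (-25/2 + B**2/2 + 12*B) - B = -25/2 + B**2/2 + 11*B)
(115641 + A(295)) - 134166 = (115641 + (-25/2 + (1/2)*295**2 + 11*295)) - 134166 = (115641 + (-25/2 + (1/2)*87025 + 3245)) - 134166 = (115641 + (-25/2 + 87025/2 + 3245)) - 134166 = (115641 + 46745) - 134166 = 162386 - 134166 = 28220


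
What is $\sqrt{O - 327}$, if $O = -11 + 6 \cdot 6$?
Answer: $i \sqrt{302} \approx 17.378 i$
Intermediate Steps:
$O = 25$ ($O = -11 + 36 = 25$)
$\sqrt{O - 327} = \sqrt{25 - 327} = \sqrt{-302} = i \sqrt{302}$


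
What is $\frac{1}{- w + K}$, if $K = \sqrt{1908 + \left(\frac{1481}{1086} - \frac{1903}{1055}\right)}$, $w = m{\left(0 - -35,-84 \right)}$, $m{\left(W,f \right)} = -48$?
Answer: $\frac{54995040}{454213283} - \frac{\sqrt{2504048639870010}}{454213283} \approx 0.010908$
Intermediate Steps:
$w = -48$
$K = \frac{\sqrt{2504048639870010}}{1145730}$ ($K = \sqrt{1908 + \left(1481 \cdot \frac{1}{1086} - \frac{1903}{1055}\right)} = \sqrt{1908 + \left(\frac{1481}{1086} - \frac{1903}{1055}\right)} = \sqrt{1908 - \frac{504203}{1145730}} = \sqrt{\frac{2185548637}{1145730}} = \frac{\sqrt{2504048639870010}}{1145730} \approx 43.676$)
$\frac{1}{- w + K} = \frac{1}{\left(-1\right) \left(-48\right) + \frac{\sqrt{2504048639870010}}{1145730}} = \frac{1}{48 + \frac{\sqrt{2504048639870010}}{1145730}}$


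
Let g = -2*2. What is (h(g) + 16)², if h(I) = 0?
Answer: 256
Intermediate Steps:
g = -4
(h(g) + 16)² = (0 + 16)² = 16² = 256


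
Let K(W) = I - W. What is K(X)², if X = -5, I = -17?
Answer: 144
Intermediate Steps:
K(W) = -17 - W
K(X)² = (-17 - 1*(-5))² = (-17 + 5)² = (-12)² = 144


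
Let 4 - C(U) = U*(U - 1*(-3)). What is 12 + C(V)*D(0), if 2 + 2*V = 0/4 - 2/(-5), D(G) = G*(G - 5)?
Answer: 12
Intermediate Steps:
D(G) = G*(-5 + G)
V = -⅘ (V = -1 + (0/4 - 2/(-5))/2 = -1 + (0*(¼) - 2*(-⅕))/2 = -1 + (0 + ⅖)/2 = -1 + (½)*(⅖) = -1 + ⅕ = -⅘ ≈ -0.80000)
C(U) = 4 - U*(3 + U) (C(U) = 4 - U*(U - 1*(-3)) = 4 - U*(U + 3) = 4 - U*(3 + U))
12 + C(V)*D(0) = 12 + (4 - (-⅘)² - 3*(-⅘))*(0*(-5 + 0)) = 12 + (4 - 1*16/25 + 12/5)*(0*(-5)) = 12 + (4 - 16/25 + 12/5)*0 = 12 + (144/25)*0 = 12 + 0 = 12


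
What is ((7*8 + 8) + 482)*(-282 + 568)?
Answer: 156156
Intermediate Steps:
((7*8 + 8) + 482)*(-282 + 568) = ((56 + 8) + 482)*286 = (64 + 482)*286 = 546*286 = 156156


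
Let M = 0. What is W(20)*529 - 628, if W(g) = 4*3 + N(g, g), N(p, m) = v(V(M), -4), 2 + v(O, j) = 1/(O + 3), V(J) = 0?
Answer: 14515/3 ≈ 4838.3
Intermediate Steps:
v(O, j) = -2 + 1/(3 + O) (v(O, j) = -2 + 1/(O + 3) = -2 + 1/(3 + O))
N(p, m) = -5/3 (N(p, m) = (-5 - 2*0)/(3 + 0) = (-5 + 0)/3 = (⅓)*(-5) = -5/3)
W(g) = 31/3 (W(g) = 4*3 - 5/3 = 12 - 5/3 = 31/3)
W(20)*529 - 628 = (31/3)*529 - 628 = 16399/3 - 628 = 14515/3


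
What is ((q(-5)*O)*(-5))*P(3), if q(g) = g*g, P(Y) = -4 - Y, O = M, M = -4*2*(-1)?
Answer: 7000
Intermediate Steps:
M = 8 (M = -8*(-1) = 8)
O = 8
q(g) = g²
((q(-5)*O)*(-5))*P(3) = (((-5)²*8)*(-5))*(-4 - 1*3) = ((25*8)*(-5))*(-4 - 3) = (200*(-5))*(-7) = -1000*(-7) = 7000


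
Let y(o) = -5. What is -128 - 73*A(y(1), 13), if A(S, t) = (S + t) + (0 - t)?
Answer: 237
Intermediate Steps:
A(S, t) = S (A(S, t) = (S + t) - t = S)
-128 - 73*A(y(1), 13) = -128 - 73*(-5) = -128 + 365 = 237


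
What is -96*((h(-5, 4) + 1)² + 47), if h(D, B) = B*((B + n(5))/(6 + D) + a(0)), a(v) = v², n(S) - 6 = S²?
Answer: -1913088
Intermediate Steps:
n(S) = 6 + S²
h(D, B) = B*(31 + B)/(6 + D) (h(D, B) = B*((B + (6 + 5²))/(6 + D) + 0²) = B*((B + (6 + 25))/(6 + D) + 0) = B*((B + 31)/(6 + D) + 0) = B*((31 + B)/(6 + D) + 0) = B*((31 + B)/(6 + D)) = B*(31 + B)/(6 + D))
-96*((h(-5, 4) + 1)² + 47) = -96*((4*(31 + 4)/(6 - 5) + 1)² + 47) = -96*((4*35/1 + 1)² + 47) = -96*((4*1*35 + 1)² + 47) = -96*((140 + 1)² + 47) = -96*(141² + 47) = -96*(19881 + 47) = -96*19928 = -1913088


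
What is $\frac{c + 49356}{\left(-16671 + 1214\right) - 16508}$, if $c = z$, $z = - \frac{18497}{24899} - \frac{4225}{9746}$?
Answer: $- \frac{3992240182929}{2585602543370} \approx -1.544$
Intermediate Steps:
$z = - \frac{285470037}{242665654}$ ($z = \left(-18497\right) \frac{1}{24899} - \frac{4225}{9746} = - \frac{18497}{24899} - \frac{4225}{9746} = - \frac{285470037}{242665654} \approx -1.1764$)
$c = - \frac{285470037}{242665654} \approx -1.1764$
$\frac{c + 49356}{\left(-16671 + 1214\right) - 16508} = \frac{- \frac{285470037}{242665654} + 49356}{\left(-16671 + 1214\right) - 16508} = \frac{11976720548787}{242665654 \left(-15457 - 16508\right)} = \frac{11976720548787}{242665654 \left(-31965\right)} = \frac{11976720548787}{242665654} \left(- \frac{1}{31965}\right) = - \frac{3992240182929}{2585602543370}$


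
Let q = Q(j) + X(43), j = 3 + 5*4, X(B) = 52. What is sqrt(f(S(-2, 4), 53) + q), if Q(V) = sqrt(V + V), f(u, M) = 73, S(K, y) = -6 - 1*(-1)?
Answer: sqrt(125 + sqrt(46)) ≈ 11.480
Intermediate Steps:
S(K, y) = -5 (S(K, y) = -6 + 1 = -5)
j = 23 (j = 3 + 20 = 23)
Q(V) = sqrt(2)*sqrt(V) (Q(V) = sqrt(2*V) = sqrt(2)*sqrt(V))
q = 52 + sqrt(46) (q = sqrt(2)*sqrt(23) + 52 = sqrt(46) + 52 = 52 + sqrt(46) ≈ 58.782)
sqrt(f(S(-2, 4), 53) + q) = sqrt(73 + (52 + sqrt(46))) = sqrt(125 + sqrt(46))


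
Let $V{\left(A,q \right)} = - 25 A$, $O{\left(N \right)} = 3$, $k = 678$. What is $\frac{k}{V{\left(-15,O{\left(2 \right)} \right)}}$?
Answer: $\frac{226}{125} \approx 1.808$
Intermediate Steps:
$\frac{k}{V{\left(-15,O{\left(2 \right)} \right)}} = \frac{678}{\left(-25\right) \left(-15\right)} = \frac{678}{375} = 678 \cdot \frac{1}{375} = \frac{226}{125}$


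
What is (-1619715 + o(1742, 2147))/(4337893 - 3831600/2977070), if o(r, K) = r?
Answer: -481681887911/1291420728191 ≈ -0.37299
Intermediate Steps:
(-1619715 + o(1742, 2147))/(4337893 - 3831600/2977070) = (-1619715 + 1742)/(4337893 - 3831600/2977070) = -1617973/(4337893 - 3831600*1/2977070) = -1617973/(4337893 - 383160/297707) = -1617973/1291420728191/297707 = -1617973*297707/1291420728191 = -481681887911/1291420728191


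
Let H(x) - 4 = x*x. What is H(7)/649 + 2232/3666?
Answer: 273811/396539 ≈ 0.69050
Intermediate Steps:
H(x) = 4 + x² (H(x) = 4 + x*x = 4 + x²)
H(7)/649 + 2232/3666 = (4 + 7²)/649 + 2232/3666 = (4 + 49)*(1/649) + 2232*(1/3666) = 53*(1/649) + 372/611 = 53/649 + 372/611 = 273811/396539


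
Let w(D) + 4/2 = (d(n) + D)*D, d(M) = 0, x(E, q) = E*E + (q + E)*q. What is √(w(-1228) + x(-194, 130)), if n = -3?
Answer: √1537298 ≈ 1239.9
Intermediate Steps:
x(E, q) = E² + q*(E + q) (x(E, q) = E² + (E + q)*q = E² + q*(E + q))
w(D) = -2 + D² (w(D) = -2 + (0 + D)*D = -2 + D*D = -2 + D²)
√(w(-1228) + x(-194, 130)) = √((-2 + (-1228)²) + ((-194)² + 130² - 194*130)) = √((-2 + 1507984) + (37636 + 16900 - 25220)) = √(1507982 + 29316) = √1537298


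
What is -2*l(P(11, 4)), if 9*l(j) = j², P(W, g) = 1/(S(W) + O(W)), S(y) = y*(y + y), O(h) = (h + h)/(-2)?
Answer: -2/480249 ≈ -4.1645e-6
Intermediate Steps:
O(h) = -h (O(h) = (2*h)*(-½) = -h)
S(y) = 2*y² (S(y) = y*(2*y) = 2*y²)
P(W, g) = 1/(-W + 2*W²) (P(W, g) = 1/(2*W² - W) = 1/(-W + 2*W²))
l(j) = j²/9
-2*l(P(11, 4)) = -2*(1/(11*(-1 + 2*11)))²/9 = -2*(1/(11*(-1 + 22)))²/9 = -2*((1/11)/21)²/9 = -2*((1/11)*(1/21))²/9 = -2*(1/231)²/9 = -2/(9*53361) = -2*1/480249 = -2/480249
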